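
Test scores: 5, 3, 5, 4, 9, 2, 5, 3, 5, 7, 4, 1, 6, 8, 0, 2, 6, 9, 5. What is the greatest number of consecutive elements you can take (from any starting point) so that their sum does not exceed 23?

6

add 5: [5] sum 5, len 1
add 3: [5, 3] sum 8, len 2
add 5: [5, 3, 5] sum 13, len 3
add 4: [5, 3, 5, 4] sum 17, len 4
add 9: [3, 5, 4, 9] sum 21, len 4
add 2: [3, 5, 4, 9, 2] sum 23, len 5
add 5: [4, 9, 2, 5] sum 20, len 4
add 3: [4, 9, 2, 5, 3] sum 23, len 5
add 5: [2, 5, 3, 5] sum 15, len 4
add 7: [2, 5, 3, 5, 7] sum 22, len 5
add 4: [3, 5, 7, 4] sum 19, len 4
add 1: [3, 5, 7, 4, 1] sum 20, len 5
add 6: [5, 7, 4, 1, 6] sum 23, len 5
add 8: [4, 1, 6, 8] sum 19, len 4
add 0: [4, 1, 6, 8, 0] sum 19, len 5
add 2: [4, 1, 6, 8, 0, 2] sum 21, len 6
add 6: [1, 6, 8, 0, 2, 6] sum 23, len 6
add 9: [0, 2, 6, 9] sum 17, len 4
add 5: [0, 2, 6, 9, 5] sum 22, len 5
Longest length seen: 6.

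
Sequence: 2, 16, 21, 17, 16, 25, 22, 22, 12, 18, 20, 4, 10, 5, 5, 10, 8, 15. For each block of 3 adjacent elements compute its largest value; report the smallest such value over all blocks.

10

2 16 21 → max 21
16 21 17 → max 21
21 17 16 → max 21
17 16 25 → max 25
16 25 22 → max 25
25 22 22 → max 25
22 22 12 → max 22
22 12 18 → max 22
12 18 20 → max 20
18 20 4 → max 20
20 4 10 → max 20
4 10 5 → max 10
10 5 5 → max 10
5 5 10 → max 10
5 10 8 → max 10
10 8 15 → max 15
Smallest of these is 10.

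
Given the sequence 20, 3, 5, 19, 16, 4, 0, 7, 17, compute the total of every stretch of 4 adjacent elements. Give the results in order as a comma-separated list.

47, 43, 44, 39, 27, 28

20 3 5 19 → sum 47
3 5 19 16 → sum 43
5 19 16 4 → sum 44
19 16 4 0 → sum 39
16 4 0 7 → sum 27
4 0 7 17 → sum 28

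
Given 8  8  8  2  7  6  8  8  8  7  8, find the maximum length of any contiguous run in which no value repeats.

[8] len 1
[8] len 1
[8] len 1
[8, 2] len 2
[8, 2, 7] len 3
[8, 2, 7, 6] len 4
[2, 7, 6, 8] len 4
[8] len 1
[8] len 1
[8, 7] len 2
[7, 8] len 2
Longest all-distinct length: 4.

4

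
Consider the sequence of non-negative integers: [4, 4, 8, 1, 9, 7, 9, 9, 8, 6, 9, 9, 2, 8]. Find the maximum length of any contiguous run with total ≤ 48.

7

Extend to the right; shrink from the left whenever the sum exceeds 48:
[4] sum 4 len 1
[4, 4] sum 8 len 2
[4, 4, 8] sum 16 len 3
[4, 4, 8, 1] sum 17 len 4
[4, 4, 8, 1, 9] sum 26 len 5
[4, 4, 8, 1, 9, 7] sum 33 len 6
[4, 4, 8, 1, 9, 7, 9] sum 42 len 7
[4, 8, 1, 9, 7, 9, 9] sum 47 len 7
[1, 9, 7, 9, 9, 8] sum 43 len 6
[9, 7, 9, 9, 8, 6] sum 48 len 6
[7, 9, 9, 8, 6, 9] sum 48 len 6
[9, 8, 6, 9, 9] sum 41 len 5
[9, 8, 6, 9, 9, 2] sum 43 len 6
[8, 6, 9, 9, 2, 8] sum 42 len 6
Longest length seen: 7.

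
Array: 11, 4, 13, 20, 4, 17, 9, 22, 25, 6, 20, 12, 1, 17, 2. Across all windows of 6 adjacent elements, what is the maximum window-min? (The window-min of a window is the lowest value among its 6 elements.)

(11, 4, 13, 20, 4, 17) → min 4
(4, 13, 20, 4, 17, 9) → min 4
(13, 20, 4, 17, 9, 22) → min 4
(20, 4, 17, 9, 22, 25) → min 4
(4, 17, 9, 22, 25, 6) → min 4
(17, 9, 22, 25, 6, 20) → min 6
(9, 22, 25, 6, 20, 12) → min 6
(22, 25, 6, 20, 12, 1) → min 1
(25, 6, 20, 12, 1, 17) → min 1
(6, 20, 12, 1, 17, 2) → min 1
Maximum of these is 6.

6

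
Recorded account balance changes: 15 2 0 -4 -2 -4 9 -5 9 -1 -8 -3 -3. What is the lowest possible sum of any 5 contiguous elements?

-8

(15, 2, 0, -4, -2) → sum 11
(2, 0, -4, -2, -4) → sum -8
(0, -4, -2, -4, 9) → sum -1
(-4, -2, -4, 9, -5) → sum -6
(-2, -4, 9, -5, 9) → sum 7
(-4, 9, -5, 9, -1) → sum 8
(9, -5, 9, -1, -8) → sum 4
(-5, 9, -1, -8, -3) → sum -8
(9, -1, -8, -3, -3) → sum -6
Lowest of these is -8.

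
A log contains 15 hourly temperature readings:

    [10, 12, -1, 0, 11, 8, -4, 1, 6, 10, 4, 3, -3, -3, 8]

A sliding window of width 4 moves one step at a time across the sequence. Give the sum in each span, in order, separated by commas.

21, 22, 18, 15, 16, 11, 13, 21, 23, 14, 1, 5

Sliding a size-4 window across the 15 values:
[10, 12, -1, 0] → sum 21
[12, -1, 0, 11] → sum 22
[-1, 0, 11, 8] → sum 18
[0, 11, 8, -4] → sum 15
[11, 8, -4, 1] → sum 16
[8, -4, 1, 6] → sum 11
[-4, 1, 6, 10] → sum 13
[1, 6, 10, 4] → sum 21
[6, 10, 4, 3] → sum 23
[10, 4, 3, -3] → sum 14
[4, 3, -3, -3] → sum 1
[3, -3, -3, 8] → sum 5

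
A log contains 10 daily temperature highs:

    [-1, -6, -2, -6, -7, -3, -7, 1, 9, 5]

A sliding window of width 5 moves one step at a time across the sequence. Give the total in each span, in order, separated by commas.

-22, -24, -25, -22, -7, 5

Sliding a size-5 window across the 10 values:
-1 -6 -2 -6 -7 → sum -22
-6 -2 -6 -7 -3 → sum -24
-2 -6 -7 -3 -7 → sum -25
-6 -7 -3 -7 1 → sum -22
-7 -3 -7 1 9 → sum -7
-3 -7 1 9 5 → sum 5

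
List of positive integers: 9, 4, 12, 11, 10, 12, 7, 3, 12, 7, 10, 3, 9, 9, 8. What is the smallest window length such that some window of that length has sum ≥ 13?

2

add 9: running sum 9 < 13
add 4: shortest ending here [9, 4] sum 13, len 2
add 12: shortest ending here [4, 12] sum 16, len 2
add 11: shortest ending here [12, 11] sum 23, len 2
add 10: shortest ending here [11, 10] sum 21, len 2
add 12: shortest ending here [10, 12] sum 22, len 2
add 7: shortest ending here [12, 7] sum 19, len 2
add 3: shortest ending here [12, 7, 3] sum 22, len 3
add 12: shortest ending here [3, 12] sum 15, len 2
add 7: shortest ending here [12, 7] sum 19, len 2
add 10: shortest ending here [7, 10] sum 17, len 2
add 3: shortest ending here [10, 3] sum 13, len 2
add 9: shortest ending here [10, 3, 9] sum 22, len 3
add 9: shortest ending here [9, 9] sum 18, len 2
add 8: shortest ending here [9, 8] sum 17, len 2
Shortest qualifying length: 2.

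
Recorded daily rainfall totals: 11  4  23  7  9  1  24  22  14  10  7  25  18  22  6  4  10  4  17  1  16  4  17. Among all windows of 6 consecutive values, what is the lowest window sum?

[11, 4, 23, 7, 9, 1] → sum 55
[4, 23, 7, 9, 1, 24] → sum 68
[23, 7, 9, 1, 24, 22] → sum 86
[7, 9, 1, 24, 22, 14] → sum 77
[9, 1, 24, 22, 14, 10] → sum 80
[1, 24, 22, 14, 10, 7] → sum 78
[24, 22, 14, 10, 7, 25] → sum 102
[22, 14, 10, 7, 25, 18] → sum 96
[14, 10, 7, 25, 18, 22] → sum 96
[10, 7, 25, 18, 22, 6] → sum 88
[7, 25, 18, 22, 6, 4] → sum 82
[25, 18, 22, 6, 4, 10] → sum 85
[18, 22, 6, 4, 10, 4] → sum 64
[22, 6, 4, 10, 4, 17] → sum 63
[6, 4, 10, 4, 17, 1] → sum 42
[4, 10, 4, 17, 1, 16] → sum 52
[10, 4, 17, 1, 16, 4] → sum 52
[4, 17, 1, 16, 4, 17] → sum 59
Lowest of these is 42.

42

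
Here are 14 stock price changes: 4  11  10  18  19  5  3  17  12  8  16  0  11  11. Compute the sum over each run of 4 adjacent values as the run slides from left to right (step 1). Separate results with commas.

43, 58, 52, 45, 44, 37, 40, 53, 36, 35, 38

Sliding a size-4 window across the 14 values:
(4, 11, 10, 18) → sum 43
(11, 10, 18, 19) → sum 58
(10, 18, 19, 5) → sum 52
(18, 19, 5, 3) → sum 45
(19, 5, 3, 17) → sum 44
(5, 3, 17, 12) → sum 37
(3, 17, 12, 8) → sum 40
(17, 12, 8, 16) → sum 53
(12, 8, 16, 0) → sum 36
(8, 16, 0, 11) → sum 35
(16, 0, 11, 11) → sum 38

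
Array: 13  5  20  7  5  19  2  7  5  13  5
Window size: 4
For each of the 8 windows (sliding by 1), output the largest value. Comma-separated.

Sliding a size-4 window across the 11 values:
(13, 5, 20, 7) → max 20
(5, 20, 7, 5) → max 20
(20, 7, 5, 19) → max 20
(7, 5, 19, 2) → max 19
(5, 19, 2, 7) → max 19
(19, 2, 7, 5) → max 19
(2, 7, 5, 13) → max 13
(7, 5, 13, 5) → max 13

20, 20, 20, 19, 19, 19, 13, 13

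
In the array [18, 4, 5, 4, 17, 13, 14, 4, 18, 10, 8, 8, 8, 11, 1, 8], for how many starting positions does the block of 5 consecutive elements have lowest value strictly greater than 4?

18 4 5 4 17 → min 4
4 5 4 17 13 → min 4
5 4 17 13 14 → min 4
4 17 13 14 4 → min 4
17 13 14 4 18 → min 4
13 14 4 18 10 → min 4
14 4 18 10 8 → min 4
4 18 10 8 8 → min 4
18 10 8 8 8 → min 8  > 4 ✓
10 8 8 8 11 → min 8  > 4 ✓
8 8 8 11 1 → min 1
8 8 11 1 8 → min 1
2 windows satisfy the condition.

2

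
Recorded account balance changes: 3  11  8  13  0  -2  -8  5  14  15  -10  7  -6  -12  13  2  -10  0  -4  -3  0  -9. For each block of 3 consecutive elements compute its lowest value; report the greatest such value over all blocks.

3 11 8 → min 3
11 8 13 → min 8
8 13 0 → min 0
13 0 -2 → min -2
0 -2 -8 → min -8
-2 -8 5 → min -8
-8 5 14 → min -8
5 14 15 → min 5
14 15 -10 → min -10
15 -10 7 → min -10
-10 7 -6 → min -10
7 -6 -12 → min -12
-6 -12 13 → min -12
-12 13 2 → min -12
13 2 -10 → min -10
2 -10 0 → min -10
-10 0 -4 → min -10
0 -4 -3 → min -4
-4 -3 0 → min -4
-3 0 -9 → min -9
Greatest of these is 8.

8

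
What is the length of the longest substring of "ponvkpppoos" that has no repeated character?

[p] len 1
[p, o] len 2
[p, o, n] len 3
[p, o, n, v] len 4
[p, o, n, v, k] len 5
[o, n, v, k, p] len 5
[p] len 1
[p] len 1
[p, o] len 2
[o] len 1
[o, s] len 2
Longest all-distinct length: 5.

5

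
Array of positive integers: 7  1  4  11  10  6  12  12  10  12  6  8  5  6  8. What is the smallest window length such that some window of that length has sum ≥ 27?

add 7: running sum 7 < 27
add 1: running sum 8 < 27
add 4: running sum 12 < 27
add 11: running sum 23 < 27
add 10: shortest ending here [7, 1, 4, 11, 10] sum 33, len 5
add 6: shortest ending here [11, 10, 6] sum 27, len 3
add 12: shortest ending here [10, 6, 12] sum 28, len 3
add 12: shortest ending here [6, 12, 12] sum 30, len 3
add 10: shortest ending here [12, 12, 10] sum 34, len 3
add 12: shortest ending here [12, 10, 12] sum 34, len 3
add 6: shortest ending here [10, 12, 6] sum 28, len 3
add 8: shortest ending here [10, 12, 6, 8] sum 36, len 4
add 5: shortest ending here [12, 6, 8, 5] sum 31, len 4
add 6: shortest ending here [12, 6, 8, 5, 6] sum 37, len 5
add 8: shortest ending here [8, 5, 6, 8] sum 27, len 4
Shortest qualifying length: 3.

3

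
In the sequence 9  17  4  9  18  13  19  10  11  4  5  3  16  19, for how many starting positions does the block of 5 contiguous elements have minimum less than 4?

(9, 17, 4, 9, 18) → min 4
(17, 4, 9, 18, 13) → min 4
(4, 9, 18, 13, 19) → min 4
(9, 18, 13, 19, 10) → min 9
(18, 13, 19, 10, 11) → min 10
(13, 19, 10, 11, 4) → min 4
(19, 10, 11, 4, 5) → min 4
(10, 11, 4, 5, 3) → min 3  < 4 ✓
(11, 4, 5, 3, 16) → min 3  < 4 ✓
(4, 5, 3, 16, 19) → min 3  < 4 ✓
3 windows satisfy the condition.

3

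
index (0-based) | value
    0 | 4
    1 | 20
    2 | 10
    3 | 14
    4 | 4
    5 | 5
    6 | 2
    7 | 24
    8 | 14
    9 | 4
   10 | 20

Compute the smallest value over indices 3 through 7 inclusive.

2

Elements at indices 3..7: 14, 4, 5, 2, 24
min(14, 4, 5, 2, 24) = 2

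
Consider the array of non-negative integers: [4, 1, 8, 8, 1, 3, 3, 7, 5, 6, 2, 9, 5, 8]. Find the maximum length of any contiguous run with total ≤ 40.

[4] sum 4 len 1
[4, 1] sum 5 len 2
[4, 1, 8] sum 13 len 3
[4, 1, 8, 8] sum 21 len 4
[4, 1, 8, 8, 1] sum 22 len 5
[4, 1, 8, 8, 1, 3] sum 25 len 6
[4, 1, 8, 8, 1, 3, 3] sum 28 len 7
[4, 1, 8, 8, 1, 3, 3, 7] sum 35 len 8
[4, 1, 8, 8, 1, 3, 3, 7, 5] sum 40 len 9
[8, 1, 3, 3, 7, 5, 6] sum 33 len 7
[8, 1, 3, 3, 7, 5, 6, 2] sum 35 len 8
[1, 3, 3, 7, 5, 6, 2, 9] sum 36 len 8
[3, 3, 7, 5, 6, 2, 9, 5] sum 40 len 8
[5, 6, 2, 9, 5, 8] sum 35 len 6
Longest length seen: 9.

9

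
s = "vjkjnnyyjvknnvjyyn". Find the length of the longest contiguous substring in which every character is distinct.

add v: [v] len 1
add j: [v, j] len 2
add k: [v, j, k] len 3
add j (repeat j, move left end past it): [k, j] len 2
add n: [k, j, n] len 3
add n (repeat n, move left end past it): [n] len 1
add y: [n, y] len 2
add y (repeat y, move left end past it): [y] len 1
add j: [y, j] len 2
add v: [y, j, v] len 3
add k: [y, j, v, k] len 4
add n: [y, j, v, k, n] len 5
add n (repeat n, move left end past it): [n] len 1
add v: [n, v] len 2
add j: [n, v, j] len 3
add y: [n, v, j, y] len 4
add y (repeat y, move left end past it): [y] len 1
add n: [y, n] len 2
Longest all-distinct length: 5.

5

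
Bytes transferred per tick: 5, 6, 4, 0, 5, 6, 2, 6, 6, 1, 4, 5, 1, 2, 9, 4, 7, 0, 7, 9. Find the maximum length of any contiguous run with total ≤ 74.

18

[5] sum 5 len 1
[5, 6] sum 11 len 2
[5, 6, 4] sum 15 len 3
[5, 6, 4, 0] sum 15 len 4
[5, 6, 4, 0, 5] sum 20 len 5
[5, 6, 4, 0, 5, 6] sum 26 len 6
[5, 6, 4, 0, 5, 6, 2] sum 28 len 7
[5, 6, 4, 0, 5, 6, 2, 6] sum 34 len 8
[5, 6, 4, 0, 5, 6, 2, 6, 6] sum 40 len 9
[5, 6, 4, 0, 5, 6, 2, 6, 6, 1] sum 41 len 10
[5, 6, 4, 0, 5, 6, 2, 6, 6, 1, 4] sum 45 len 11
[5, 6, 4, 0, 5, 6, 2, 6, 6, 1, 4, 5] sum 50 len 12
[5, 6, 4, 0, 5, 6, 2, 6, 6, 1, 4, 5, 1] sum 51 len 13
[5, 6, 4, 0, 5, 6, 2, 6, 6, 1, 4, 5, 1, 2] sum 53 len 14
[5, 6, 4, 0, 5, 6, 2, 6, 6, 1, 4, 5, 1, 2, 9] sum 62 len 15
[5, 6, 4, 0, 5, 6, 2, 6, 6, 1, 4, 5, 1, 2, 9, 4] sum 66 len 16
[5, 6, 4, 0, 5, 6, 2, 6, 6, 1, 4, 5, 1, 2, 9, 4, 7] sum 73 len 17
[5, 6, 4, 0, 5, 6, 2, 6, 6, 1, 4, 5, 1, 2, 9, 4, 7, 0] sum 73 len 18
[4, 0, 5, 6, 2, 6, 6, 1, 4, 5, 1, 2, 9, 4, 7, 0, 7] sum 69 len 17
[0, 5, 6, 2, 6, 6, 1, 4, 5, 1, 2, 9, 4, 7, 0, 7, 9] sum 74 len 17
Longest length seen: 18.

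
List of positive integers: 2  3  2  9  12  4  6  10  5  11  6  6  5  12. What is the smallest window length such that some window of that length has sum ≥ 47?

add 2: running sum 2 < 47
add 3: running sum 5 < 47
add 2: running sum 7 < 47
add 9: running sum 16 < 47
add 12: running sum 28 < 47
add 4: running sum 32 < 47
add 6: running sum 38 < 47
end 7: [2, 3, 2, 9, 12, 4, 6, 10] sum 48, len 8
end 8: [2, 9, 12, 4, 6, 10, 5] sum 48, len 7
end 9: [12, 4, 6, 10, 5, 11] sum 48, len 6
end 10: [12, 4, 6, 10, 5, 11, 6] sum 54, len 7
end 11: [4, 6, 10, 5, 11, 6, 6] sum 48, len 7
end 12: [6, 10, 5, 11, 6, 6, 5] sum 49, len 7
end 13: [10, 5, 11, 6, 6, 5, 12] sum 55, len 7
Shortest qualifying length: 6.

6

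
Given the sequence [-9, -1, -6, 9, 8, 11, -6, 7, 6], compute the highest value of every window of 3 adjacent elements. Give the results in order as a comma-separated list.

-1, 9, 9, 11, 11, 11, 7

[-9, -1, -6] → max -1
[-1, -6, 9] → max 9
[-6, 9, 8] → max 9
[9, 8, 11] → max 11
[8, 11, -6] → max 11
[11, -6, 7] → max 11
[-6, 7, 6] → max 7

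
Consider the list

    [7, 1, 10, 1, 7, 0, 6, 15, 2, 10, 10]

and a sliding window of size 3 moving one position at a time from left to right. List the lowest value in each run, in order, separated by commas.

1, 1, 1, 0, 0, 0, 2, 2, 2

Sliding a size-3 window across the 11 values:
[7, 1, 10] → min 1
[1, 10, 1] → min 1
[10, 1, 7] → min 1
[1, 7, 0] → min 0
[7, 0, 6] → min 0
[0, 6, 15] → min 0
[6, 15, 2] → min 2
[15, 2, 10] → min 2
[2, 10, 10] → min 2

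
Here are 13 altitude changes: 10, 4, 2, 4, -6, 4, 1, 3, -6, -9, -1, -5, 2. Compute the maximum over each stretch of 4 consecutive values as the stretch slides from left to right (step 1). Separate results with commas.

Sliding a size-4 window across the 13 values:
(10, 4, 2, 4) → max 10
(4, 2, 4, -6) → max 4
(2, 4, -6, 4) → max 4
(4, -6, 4, 1) → max 4
(-6, 4, 1, 3) → max 4
(4, 1, 3, -6) → max 4
(1, 3, -6, -9) → max 3
(3, -6, -9, -1) → max 3
(-6, -9, -1, -5) → max -1
(-9, -1, -5, 2) → max 2

10, 4, 4, 4, 4, 4, 3, 3, -1, 2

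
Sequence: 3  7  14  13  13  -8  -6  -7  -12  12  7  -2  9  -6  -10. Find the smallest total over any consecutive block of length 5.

(3, 7, 14, 13, 13) → sum 50
(7, 14, 13, 13, -8) → sum 39
(14, 13, 13, -8, -6) → sum 26
(13, 13, -8, -6, -7) → sum 5
(13, -8, -6, -7, -12) → sum -20
(-8, -6, -7, -12, 12) → sum -21
(-6, -7, -12, 12, 7) → sum -6
(-7, -12, 12, 7, -2) → sum -2
(-12, 12, 7, -2, 9) → sum 14
(12, 7, -2, 9, -6) → sum 20
(7, -2, 9, -6, -10) → sum -2
Smallest of these is -21.

-21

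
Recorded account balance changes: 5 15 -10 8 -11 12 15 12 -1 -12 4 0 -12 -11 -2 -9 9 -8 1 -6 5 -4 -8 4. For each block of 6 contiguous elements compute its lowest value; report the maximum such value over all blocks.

[5, 15, -10, 8, -11, 12] → min -11
[15, -10, 8, -11, 12, 15] → min -11
[-10, 8, -11, 12, 15, 12] → min -11
[8, -11, 12, 15, 12, -1] → min -11
[-11, 12, 15, 12, -1, -12] → min -12
[12, 15, 12, -1, -12, 4] → min -12
[15, 12, -1, -12, 4, 0] → min -12
[12, -1, -12, 4, 0, -12] → min -12
[-1, -12, 4, 0, -12, -11] → min -12
[-12, 4, 0, -12, -11, -2] → min -12
[4, 0, -12, -11, -2, -9] → min -12
[0, -12, -11, -2, -9, 9] → min -12
[-12, -11, -2, -9, 9, -8] → min -12
[-11, -2, -9, 9, -8, 1] → min -11
[-2, -9, 9, -8, 1, -6] → min -9
[-9, 9, -8, 1, -6, 5] → min -9
[9, -8, 1, -6, 5, -4] → min -8
[-8, 1, -6, 5, -4, -8] → min -8
[1, -6, 5, -4, -8, 4] → min -8
Maximum of these is -8.

-8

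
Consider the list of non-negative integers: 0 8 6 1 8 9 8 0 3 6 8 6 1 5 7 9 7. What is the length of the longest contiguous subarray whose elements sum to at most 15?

4

[0] sum 0 len 1
[0, 8] sum 8 len 2
[0, 8, 6] sum 14 len 3
[0, 8, 6, 1] sum 15 len 4
[6, 1, 8] sum 15 len 3
[9] sum 9 len 1
[8] sum 8 len 1
[8, 0] sum 8 len 2
[8, 0, 3] sum 11 len 3
[0, 3, 6] sum 9 len 3
[6, 8] sum 14 len 2
[8, 6] sum 14 len 2
[8, 6, 1] sum 15 len 3
[6, 1, 5] sum 12 len 3
[1, 5, 7] sum 13 len 3
[9] sum 9 len 1
[7] sum 7 len 1
Longest length seen: 4.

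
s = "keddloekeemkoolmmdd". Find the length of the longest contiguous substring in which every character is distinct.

5

add k: [k] len 1
add e: [k, e] len 2
add d: [k, e, d] len 3
add d (repeat d, move left end past it): [d] len 1
add l: [d, l] len 2
add o: [d, l, o] len 3
add e: [d, l, o, e] len 4
add k: [d, l, o, e, k] len 5
add e (repeat e, move left end past it): [k, e] len 2
add e (repeat e, move left end past it): [e] len 1
add m: [e, m] len 2
add k: [e, m, k] len 3
add o: [e, m, k, o] len 4
add o (repeat o, move left end past it): [o] len 1
add l: [o, l] len 2
add m: [o, l, m] len 3
add m (repeat m, move left end past it): [m] len 1
add d: [m, d] len 2
add d (repeat d, move left end past it): [d] len 1
Longest all-distinct length: 5.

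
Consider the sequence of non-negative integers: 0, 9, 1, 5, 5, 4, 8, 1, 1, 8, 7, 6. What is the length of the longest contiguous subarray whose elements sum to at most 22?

5

Extend to the right; shrink from the left whenever the sum exceeds 22:
add 0: [0] sum 0, len 1
add 9: [0, 9] sum 9, len 2
add 1: [0, 9, 1] sum 10, len 3
add 5: [0, 9, 1, 5] sum 15, len 4
add 5: [0, 9, 1, 5, 5] sum 20, len 5
add 4: [1, 5, 5, 4] sum 15, len 4
add 8: [5, 5, 4, 8] sum 22, len 4
add 1: [5, 4, 8, 1] sum 18, len 4
add 1: [5, 4, 8, 1, 1] sum 19, len 5
add 8: [4, 8, 1, 1, 8] sum 22, len 5
add 7: [1, 1, 8, 7] sum 17, len 4
add 6: [1, 8, 7, 6] sum 22, len 4
Longest length seen: 5.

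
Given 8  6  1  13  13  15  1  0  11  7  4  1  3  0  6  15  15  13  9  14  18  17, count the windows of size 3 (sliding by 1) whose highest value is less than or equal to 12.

8 6 1 → max 8  ≤ 12 ✓
6 1 13 → max 13
1 13 13 → max 13
13 13 15 → max 15
13 15 1 → max 15
15 1 0 → max 15
1 0 11 → max 11  ≤ 12 ✓
0 11 7 → max 11  ≤ 12 ✓
11 7 4 → max 11  ≤ 12 ✓
7 4 1 → max 7  ≤ 12 ✓
4 1 3 → max 4  ≤ 12 ✓
1 3 0 → max 3  ≤ 12 ✓
3 0 6 → max 6  ≤ 12 ✓
0 6 15 → max 15
6 15 15 → max 15
15 15 13 → max 15
15 13 9 → max 15
13 9 14 → max 14
9 14 18 → max 18
14 18 17 → max 18
8 windows satisfy the condition.

8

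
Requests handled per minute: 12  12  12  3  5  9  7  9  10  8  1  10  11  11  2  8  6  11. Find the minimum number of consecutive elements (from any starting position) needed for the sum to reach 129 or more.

16

add 12: running sum 12 < 129
add 12: running sum 24 < 129
add 12: running sum 36 < 129
add 3: running sum 39 < 129
add 5: running sum 44 < 129
add 9: running sum 53 < 129
add 7: running sum 60 < 129
add 9: running sum 69 < 129
add 10: running sum 79 < 129
add 8: running sum 87 < 129
add 1: running sum 88 < 129
add 10: running sum 98 < 129
add 11: running sum 109 < 129
add 11: running sum 120 < 129
add 2: running sum 122 < 129
end 15: [12, 12, 12, 3, 5, 9, 7, 9, 10, 8, 1, 10, 11, 11, 2, 8] sum 130, len 16
end 16: [12, 12, 12, 3, 5, 9, 7, 9, 10, 8, 1, 10, 11, 11, 2, 8, 6] sum 136, len 17
end 17: [12, 12, 3, 5, 9, 7, 9, 10, 8, 1, 10, 11, 11, 2, 8, 6, 11] sum 135, len 17
Shortest qualifying length: 16.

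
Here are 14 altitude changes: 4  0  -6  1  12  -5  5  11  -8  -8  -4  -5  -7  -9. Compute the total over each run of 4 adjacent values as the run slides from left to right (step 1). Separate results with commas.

-1, 7, 2, 13, 23, 3, 0, -9, -25, -24, -25

[4, 0, -6, 1] → sum -1
[0, -6, 1, 12] → sum 7
[-6, 1, 12, -5] → sum 2
[1, 12, -5, 5] → sum 13
[12, -5, 5, 11] → sum 23
[-5, 5, 11, -8] → sum 3
[5, 11, -8, -8] → sum 0
[11, -8, -8, -4] → sum -9
[-8, -8, -4, -5] → sum -25
[-8, -4, -5, -7] → sum -24
[-4, -5, -7, -9] → sum -25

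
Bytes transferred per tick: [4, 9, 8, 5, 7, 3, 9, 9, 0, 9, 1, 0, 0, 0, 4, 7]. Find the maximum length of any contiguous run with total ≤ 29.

8

Extend to the right; shrink from the left whenever the sum exceeds 29:
→ 4: sum 4, len 1
→ 9: sum 13, len 2
→ 8: sum 21, len 3
→ 5: sum 26, len 4
→ 7 (dropped 4): sum 29, len 4
→ 3 (dropped 9): sum 23, len 4
→ 9 (dropped 8): sum 24, len 4
→ 9 (dropped 5): sum 28, len 4
→ 0: sum 28, len 5
→ 9 (dropped 7, 3): sum 27, len 4
→ 1: sum 28, len 5
→ 0: sum 28, len 6
→ 0: sum 28, len 7
→ 0: sum 28, len 8
→ 4 (dropped 9): sum 23, len 8
→ 7 (dropped 9): sum 21, len 8
Longest length seen: 8.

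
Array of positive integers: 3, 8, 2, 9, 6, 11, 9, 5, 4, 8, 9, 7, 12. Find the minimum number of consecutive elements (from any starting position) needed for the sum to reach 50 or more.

Extend right; whenever the sum reaches 50, record the length and shrink from the left:
add 3: running sum 3 < 50
add 8: running sum 11 < 50
add 2: running sum 13 < 50
add 9: running sum 22 < 50
add 6: running sum 28 < 50
add 11: running sum 39 < 50
add 9: running sum 48 < 50
add 5: shortest ending here [8, 2, 9, 6, 11, 9, 5] sum 50, len 7
add 4: shortest ending here [8, 2, 9, 6, 11, 9, 5, 4] sum 54, len 8
add 8: shortest ending here [9, 6, 11, 9, 5, 4, 8] sum 52, len 7
add 9: shortest ending here [6, 11, 9, 5, 4, 8, 9] sum 52, len 7
add 7: shortest ending here [11, 9, 5, 4, 8, 9, 7] sum 53, len 7
add 12: shortest ending here [9, 5, 4, 8, 9, 7, 12] sum 54, len 7
Shortest qualifying length: 7.

7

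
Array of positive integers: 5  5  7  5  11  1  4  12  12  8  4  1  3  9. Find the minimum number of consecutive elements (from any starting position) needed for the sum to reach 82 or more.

13

add 5: running sum 5 < 82
add 5: running sum 10 < 82
add 7: running sum 17 < 82
add 5: running sum 22 < 82
add 11: running sum 33 < 82
add 1: running sum 34 < 82
add 4: running sum 38 < 82
add 12: running sum 50 < 82
add 12: running sum 62 < 82
add 8: running sum 70 < 82
add 4: running sum 74 < 82
add 1: running sum 75 < 82
add 3: running sum 78 < 82
end 13: [5, 7, 5, 11, 1, 4, 12, 12, 8, 4, 1, 3, 9] sum 82, len 13
Shortest qualifying length: 13.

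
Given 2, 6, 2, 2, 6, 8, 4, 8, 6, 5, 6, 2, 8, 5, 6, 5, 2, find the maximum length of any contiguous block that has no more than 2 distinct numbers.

5

[2] 1 distinct, len 1
[2, 6] 2 distinct, len 2
[2, 6, 2] 2 distinct, len 3
[2, 6, 2, 2] 2 distinct, len 4
[2, 6, 2, 2, 6] 2 distinct, len 5
[6, 8] 2 distinct, len 2
[8, 4] 2 distinct, len 2
[8, 4, 8] 2 distinct, len 3
[8, 6] 2 distinct, len 2
[6, 5] 2 distinct, len 2
[6, 5, 6] 2 distinct, len 3
[6, 2] 2 distinct, len 2
[2, 8] 2 distinct, len 2
[8, 5] 2 distinct, len 2
[5, 6] 2 distinct, len 2
[5, 6, 5] 2 distinct, len 3
[5, 2] 2 distinct, len 2
Longest length with ≤2 distinct: 5.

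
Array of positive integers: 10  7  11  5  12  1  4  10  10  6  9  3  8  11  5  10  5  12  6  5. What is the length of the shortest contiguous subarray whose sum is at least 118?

16

add 10: running sum 10 < 118
add 7: running sum 17 < 118
add 11: running sum 28 < 118
add 5: running sum 33 < 118
add 12: running sum 45 < 118
add 1: running sum 46 < 118
add 4: running sum 50 < 118
add 10: running sum 60 < 118
add 10: running sum 70 < 118
add 6: running sum 76 < 118
add 9: running sum 85 < 118
add 3: running sum 88 < 118
add 8: running sum 96 < 118
add 11: running sum 107 < 118
add 5: running sum 112 < 118
add 10: shortest ending here [10, 7, 11, 5, 12, 1, 4, 10, 10, 6, 9, 3, 8, 11, 5, 10] sum 122, len 16
add 5: shortest ending here [10, 7, 11, 5, 12, 1, 4, 10, 10, 6, 9, 3, 8, 11, 5, 10, 5] sum 127, len 17
add 12: shortest ending here [11, 5, 12, 1, 4, 10, 10, 6, 9, 3, 8, 11, 5, 10, 5, 12] sum 122, len 16
add 6: shortest ending here [11, 5, 12, 1, 4, 10, 10, 6, 9, 3, 8, 11, 5, 10, 5, 12, 6] sum 128, len 17
add 5: shortest ending here [5, 12, 1, 4, 10, 10, 6, 9, 3, 8, 11, 5, 10, 5, 12, 6, 5] sum 122, len 17
Shortest qualifying length: 16.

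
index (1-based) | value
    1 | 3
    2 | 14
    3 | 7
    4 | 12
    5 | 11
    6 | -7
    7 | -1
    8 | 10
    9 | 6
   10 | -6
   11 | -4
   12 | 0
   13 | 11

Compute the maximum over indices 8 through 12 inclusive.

Elements at indices 8..12: 10, 6, -6, -4, 0
max(10, 6, -6, -4, 0) = 10

10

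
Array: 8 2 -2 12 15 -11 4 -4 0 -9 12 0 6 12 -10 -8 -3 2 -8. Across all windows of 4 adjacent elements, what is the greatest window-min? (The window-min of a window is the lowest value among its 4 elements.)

Each size-4 window and its min:
(8, 2, -2, 12) → min -2
(2, -2, 12, 15) → min -2
(-2, 12, 15, -11) → min -11
(12, 15, -11, 4) → min -11
(15, -11, 4, -4) → min -11
(-11, 4, -4, 0) → min -11
(4, -4, 0, -9) → min -9
(-4, 0, -9, 12) → min -9
(0, -9, 12, 0) → min -9
(-9, 12, 0, 6) → min -9
(12, 0, 6, 12) → min 0
(0, 6, 12, -10) → min -10
(6, 12, -10, -8) → min -10
(12, -10, -8, -3) → min -10
(-10, -8, -3, 2) → min -10
(-8, -3, 2, -8) → min -8
Greatest of these is 0.

0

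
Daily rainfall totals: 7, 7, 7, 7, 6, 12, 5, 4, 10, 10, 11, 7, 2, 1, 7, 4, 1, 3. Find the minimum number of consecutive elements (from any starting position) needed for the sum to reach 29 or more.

3

add 7: running sum 7 < 29
add 7: running sum 14 < 29
add 7: running sum 21 < 29
add 7: running sum 28 < 29
add 6: shortest ending here [7, 7, 7, 7, 6] sum 34, len 5
add 12: shortest ending here [7, 7, 6, 12] sum 32, len 4
add 5: shortest ending here [7, 6, 12, 5] sum 30, len 4
add 4: shortest ending here [7, 6, 12, 5, 4] sum 34, len 5
add 10: shortest ending here [12, 5, 4, 10] sum 31, len 4
add 10: shortest ending here [5, 4, 10, 10] sum 29, len 4
add 11: shortest ending here [10, 10, 11] sum 31, len 3
add 7: shortest ending here [10, 10, 11, 7] sum 38, len 4
add 2: shortest ending here [10, 11, 7, 2] sum 30, len 4
add 1: shortest ending here [10, 11, 7, 2, 1] sum 31, len 5
add 7: shortest ending here [10, 11, 7, 2, 1, 7] sum 38, len 6
add 4: shortest ending here [11, 7, 2, 1, 7, 4] sum 32, len 6
add 1: shortest ending here [11, 7, 2, 1, 7, 4, 1] sum 33, len 7
add 3: shortest ending here [11, 7, 2, 1, 7, 4, 1, 3] sum 36, len 8
Shortest qualifying length: 3.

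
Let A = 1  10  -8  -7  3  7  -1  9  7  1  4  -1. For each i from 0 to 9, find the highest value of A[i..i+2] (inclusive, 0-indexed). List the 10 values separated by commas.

10, 10, 3, 7, 7, 9, 9, 9, 7, 4

(1, 10, -8) → max 10
(10, -8, -7) → max 10
(-8, -7, 3) → max 3
(-7, 3, 7) → max 7
(3, 7, -1) → max 7
(7, -1, 9) → max 9
(-1, 9, 7) → max 9
(9, 7, 1) → max 9
(7, 1, 4) → max 7
(1, 4, -1) → max 4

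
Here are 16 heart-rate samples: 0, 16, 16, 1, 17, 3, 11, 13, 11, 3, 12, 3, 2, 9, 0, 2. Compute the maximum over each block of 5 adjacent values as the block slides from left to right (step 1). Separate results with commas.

Sliding a size-5 window across the 16 values:
(0, 16, 16, 1, 17) → max 17
(16, 16, 1, 17, 3) → max 17
(16, 1, 17, 3, 11) → max 17
(1, 17, 3, 11, 13) → max 17
(17, 3, 11, 13, 11) → max 17
(3, 11, 13, 11, 3) → max 13
(11, 13, 11, 3, 12) → max 13
(13, 11, 3, 12, 3) → max 13
(11, 3, 12, 3, 2) → max 12
(3, 12, 3, 2, 9) → max 12
(12, 3, 2, 9, 0) → max 12
(3, 2, 9, 0, 2) → max 9

17, 17, 17, 17, 17, 13, 13, 13, 12, 12, 12, 9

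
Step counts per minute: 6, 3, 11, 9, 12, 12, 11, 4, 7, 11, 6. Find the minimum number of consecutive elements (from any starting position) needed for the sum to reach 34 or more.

3

add 6: running sum 6 < 34
add 3: running sum 9 < 34
add 11: running sum 20 < 34
add 9: running sum 29 < 34
add 12: shortest ending here [3, 11, 9, 12] sum 35, len 4
add 12: shortest ending here [11, 9, 12, 12] sum 44, len 4
add 11: shortest ending here [12, 12, 11] sum 35, len 3
add 4: shortest ending here [12, 12, 11, 4] sum 39, len 4
add 7: shortest ending here [12, 11, 4, 7] sum 34, len 4
add 11: shortest ending here [12, 11, 4, 7, 11] sum 45, len 5
add 6: shortest ending here [11, 4, 7, 11, 6] sum 39, len 5
Shortest qualifying length: 3.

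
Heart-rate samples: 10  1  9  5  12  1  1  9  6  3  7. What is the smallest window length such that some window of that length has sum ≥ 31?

add 10: running sum 10 < 31
add 1: running sum 11 < 31
add 9: running sum 20 < 31
add 5: running sum 25 < 31
end 4: [10, 1, 9, 5, 12] sum 37, len 5
end 5: [10, 1, 9, 5, 12, 1] sum 38, len 6
end 6: [10, 1, 9, 5, 12, 1, 1] sum 39, len 7
end 7: [9, 5, 12, 1, 1, 9] sum 37, len 6
end 8: [5, 12, 1, 1, 9, 6] sum 34, len 6
end 9: [12, 1, 1, 9, 6, 3] sum 32, len 6
end 10: [12, 1, 1, 9, 6, 3, 7] sum 39, len 7
Shortest qualifying length: 5.

5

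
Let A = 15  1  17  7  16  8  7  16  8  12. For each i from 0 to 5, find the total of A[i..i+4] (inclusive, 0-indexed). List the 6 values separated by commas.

56, 49, 55, 54, 55, 51

(15, 1, 17, 7, 16) → sum 56
(1, 17, 7, 16, 8) → sum 49
(17, 7, 16, 8, 7) → sum 55
(7, 16, 8, 7, 16) → sum 54
(16, 8, 7, 16, 8) → sum 55
(8, 7, 16, 8, 12) → sum 51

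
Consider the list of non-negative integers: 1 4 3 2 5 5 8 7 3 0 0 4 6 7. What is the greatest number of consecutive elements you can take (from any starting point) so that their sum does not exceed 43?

12

add 1: [1] sum 1, len 1
add 4: [1, 4] sum 5, len 2
add 3: [1, 4, 3] sum 8, len 3
add 2: [1, 4, 3, 2] sum 10, len 4
add 5: [1, 4, 3, 2, 5] sum 15, len 5
add 5: [1, 4, 3, 2, 5, 5] sum 20, len 6
add 8: [1, 4, 3, 2, 5, 5, 8] sum 28, len 7
add 7: [1, 4, 3, 2, 5, 5, 8, 7] sum 35, len 8
add 3: [1, 4, 3, 2, 5, 5, 8, 7, 3] sum 38, len 9
add 0: [1, 4, 3, 2, 5, 5, 8, 7, 3, 0] sum 38, len 10
add 0: [1, 4, 3, 2, 5, 5, 8, 7, 3, 0, 0] sum 38, len 11
add 4: [1, 4, 3, 2, 5, 5, 8, 7, 3, 0, 0, 4] sum 42, len 12
add 6: [3, 2, 5, 5, 8, 7, 3, 0, 0, 4, 6] sum 43, len 11
add 7: [5, 8, 7, 3, 0, 0, 4, 6, 7] sum 40, len 9
Longest length seen: 12.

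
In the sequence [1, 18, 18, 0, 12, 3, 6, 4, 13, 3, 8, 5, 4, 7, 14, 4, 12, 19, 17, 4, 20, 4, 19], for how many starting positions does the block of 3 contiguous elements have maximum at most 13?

[1, 18, 18] → max 18
[18, 18, 0] → max 18
[18, 0, 12] → max 18
[0, 12, 3] → max 12  ≤ 13 ✓
[12, 3, 6] → max 12  ≤ 13 ✓
[3, 6, 4] → max 6  ≤ 13 ✓
[6, 4, 13] → max 13  ≤ 13 ✓
[4, 13, 3] → max 13  ≤ 13 ✓
[13, 3, 8] → max 13  ≤ 13 ✓
[3, 8, 5] → max 8  ≤ 13 ✓
[8, 5, 4] → max 8  ≤ 13 ✓
[5, 4, 7] → max 7  ≤ 13 ✓
[4, 7, 14] → max 14
[7, 14, 4] → max 14
[14, 4, 12] → max 14
[4, 12, 19] → max 19
[12, 19, 17] → max 19
[19, 17, 4] → max 19
[17, 4, 20] → max 20
[4, 20, 4] → max 20
[20, 4, 19] → max 20
9 windows satisfy the condition.

9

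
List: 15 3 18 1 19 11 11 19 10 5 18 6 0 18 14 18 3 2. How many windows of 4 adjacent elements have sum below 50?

(15, 3, 18, 1) → sum 37  < 50 ✓
(3, 18, 1, 19) → sum 41  < 50 ✓
(18, 1, 19, 11) → sum 49  < 50 ✓
(1, 19, 11, 11) → sum 42  < 50 ✓
(19, 11, 11, 19) → sum 60
(11, 11, 19, 10) → sum 51
(11, 19, 10, 5) → sum 45  < 50 ✓
(19, 10, 5, 18) → sum 52
(10, 5, 18, 6) → sum 39  < 50 ✓
(5, 18, 6, 0) → sum 29  < 50 ✓
(18, 6, 0, 18) → sum 42  < 50 ✓
(6, 0, 18, 14) → sum 38  < 50 ✓
(0, 18, 14, 18) → sum 50
(18, 14, 18, 3) → sum 53
(14, 18, 3, 2) → sum 37  < 50 ✓
10 windows satisfy the condition.

10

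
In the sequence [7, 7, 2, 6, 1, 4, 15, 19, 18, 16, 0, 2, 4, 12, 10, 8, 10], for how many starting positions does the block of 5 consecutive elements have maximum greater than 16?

(7, 7, 2, 6, 1) → max 7
(7, 2, 6, 1, 4) → max 7
(2, 6, 1, 4, 15) → max 15
(6, 1, 4, 15, 19) → max 19  > 16 ✓
(1, 4, 15, 19, 18) → max 19  > 16 ✓
(4, 15, 19, 18, 16) → max 19  > 16 ✓
(15, 19, 18, 16, 0) → max 19  > 16 ✓
(19, 18, 16, 0, 2) → max 19  > 16 ✓
(18, 16, 0, 2, 4) → max 18  > 16 ✓
(16, 0, 2, 4, 12) → max 16
(0, 2, 4, 12, 10) → max 12
(2, 4, 12, 10, 8) → max 12
(4, 12, 10, 8, 10) → max 12
6 windows satisfy the condition.

6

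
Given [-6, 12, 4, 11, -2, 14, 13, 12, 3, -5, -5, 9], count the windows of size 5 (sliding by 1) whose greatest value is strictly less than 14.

-6 12 4 11 -2 → max 12  < 14 ✓
12 4 11 -2 14 → max 14
4 11 -2 14 13 → max 14
11 -2 14 13 12 → max 14
-2 14 13 12 3 → max 14
14 13 12 3 -5 → max 14
13 12 3 -5 -5 → max 13  < 14 ✓
12 3 -5 -5 9 → max 12  < 14 ✓
3 windows satisfy the condition.

3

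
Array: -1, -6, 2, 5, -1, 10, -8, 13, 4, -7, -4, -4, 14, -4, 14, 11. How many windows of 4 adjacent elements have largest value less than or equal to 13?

9

[-1, -6, 2, 5] → max 5  ≤ 13 ✓
[-6, 2, 5, -1] → max 5  ≤ 13 ✓
[2, 5, -1, 10] → max 10  ≤ 13 ✓
[5, -1, 10, -8] → max 10  ≤ 13 ✓
[-1, 10, -8, 13] → max 13  ≤ 13 ✓
[10, -8, 13, 4] → max 13  ≤ 13 ✓
[-8, 13, 4, -7] → max 13  ≤ 13 ✓
[13, 4, -7, -4] → max 13  ≤ 13 ✓
[4, -7, -4, -4] → max 4  ≤ 13 ✓
[-7, -4, -4, 14] → max 14
[-4, -4, 14, -4] → max 14
[-4, 14, -4, 14] → max 14
[14, -4, 14, 11] → max 14
9 windows satisfy the condition.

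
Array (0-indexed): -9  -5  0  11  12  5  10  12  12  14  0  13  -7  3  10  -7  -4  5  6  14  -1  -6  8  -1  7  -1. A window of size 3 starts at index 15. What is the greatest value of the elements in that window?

5

Elements at indices 15..17: -7, -4, 5
max(-7, -4, 5) = 5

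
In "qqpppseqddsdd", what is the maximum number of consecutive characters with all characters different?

5

[q] len 1
[q] len 1
[q, p] len 2
[p] len 1
[p] len 1
[p, s] len 2
[p, s, e] len 3
[p, s, e, q] len 4
[p, s, e, q, d] len 5
[d] len 1
[d, s] len 2
[s, d] len 2
[d] len 1
Longest all-distinct length: 5.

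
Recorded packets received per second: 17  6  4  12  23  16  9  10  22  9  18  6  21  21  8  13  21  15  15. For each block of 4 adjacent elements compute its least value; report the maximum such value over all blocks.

13

Each size-4 window and its min:
17 6 4 12 → min 4
6 4 12 23 → min 4
4 12 23 16 → min 4
12 23 16 9 → min 9
23 16 9 10 → min 9
16 9 10 22 → min 9
9 10 22 9 → min 9
10 22 9 18 → min 9
22 9 18 6 → min 6
9 18 6 21 → min 6
18 6 21 21 → min 6
6 21 21 8 → min 6
21 21 8 13 → min 8
21 8 13 21 → min 8
8 13 21 15 → min 8
13 21 15 15 → min 13
Maximum of these is 13.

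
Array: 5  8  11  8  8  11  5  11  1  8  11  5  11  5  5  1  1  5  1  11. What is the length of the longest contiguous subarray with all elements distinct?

4

[5] len 1
[5, 8] len 2
[5, 8, 11] len 3
[11, 8] len 2
[8] len 1
[8, 11] len 2
[8, 11, 5] len 3
[5, 11] len 2
[5, 11, 1] len 3
[5, 11, 1, 8] len 4
[1, 8, 11] len 3
[1, 8, 11, 5] len 4
[5, 11] len 2
[11, 5] len 2
[5] len 1
[5, 1] len 2
[1] len 1
[1, 5] len 2
[5, 1] len 2
[5, 1, 11] len 3
Longest all-distinct length: 4.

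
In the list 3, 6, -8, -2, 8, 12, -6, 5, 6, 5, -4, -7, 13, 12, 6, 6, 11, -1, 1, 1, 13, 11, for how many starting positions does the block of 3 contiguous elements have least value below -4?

9

[3, 6, -8] → min -8  < -4 ✓
[6, -8, -2] → min -8  < -4 ✓
[-8, -2, 8] → min -8  < -4 ✓
[-2, 8, 12] → min -2
[8, 12, -6] → min -6  < -4 ✓
[12, -6, 5] → min -6  < -4 ✓
[-6, 5, 6] → min -6  < -4 ✓
[5, 6, 5] → min 5
[6, 5, -4] → min -4
[5, -4, -7] → min -7  < -4 ✓
[-4, -7, 13] → min -7  < -4 ✓
[-7, 13, 12] → min -7  < -4 ✓
[13, 12, 6] → min 6
[12, 6, 6] → min 6
[6, 6, 11] → min 6
[6, 11, -1] → min -1
[11, -1, 1] → min -1
[-1, 1, 1] → min -1
[1, 1, 13] → min 1
[1, 13, 11] → min 1
9 windows satisfy the condition.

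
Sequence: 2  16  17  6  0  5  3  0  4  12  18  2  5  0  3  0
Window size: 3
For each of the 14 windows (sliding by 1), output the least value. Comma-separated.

Sliding a size-3 window across the 16 values:
(2, 16, 17) → min 2
(16, 17, 6) → min 6
(17, 6, 0) → min 0
(6, 0, 5) → min 0
(0, 5, 3) → min 0
(5, 3, 0) → min 0
(3, 0, 4) → min 0
(0, 4, 12) → min 0
(4, 12, 18) → min 4
(12, 18, 2) → min 2
(18, 2, 5) → min 2
(2, 5, 0) → min 0
(5, 0, 3) → min 0
(0, 3, 0) → min 0

2, 6, 0, 0, 0, 0, 0, 0, 4, 2, 2, 0, 0, 0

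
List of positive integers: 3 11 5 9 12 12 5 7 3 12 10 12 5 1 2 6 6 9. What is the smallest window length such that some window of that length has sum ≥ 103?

Extend right; whenever the sum reaches 103, record the length and shrink from the left:
add 3: running sum 3 < 103
add 11: running sum 14 < 103
add 5: running sum 19 < 103
add 9: running sum 28 < 103
add 12: running sum 40 < 103
add 12: running sum 52 < 103
add 5: running sum 57 < 103
add 7: running sum 64 < 103
add 3: running sum 67 < 103
add 12: running sum 79 < 103
add 10: running sum 89 < 103
add 12: running sum 101 < 103
add 5: shortest ending here [11, 5, 9, 12, 12, 5, 7, 3, 12, 10, 12, 5] sum 103, len 12
add 1: shortest ending here [11, 5, 9, 12, 12, 5, 7, 3, 12, 10, 12, 5, 1] sum 104, len 13
add 2: shortest ending here [11, 5, 9, 12, 12, 5, 7, 3, 12, 10, 12, 5, 1, 2] sum 106, len 14
add 6: shortest ending here [11, 5, 9, 12, 12, 5, 7, 3, 12, 10, 12, 5, 1, 2, 6] sum 112, len 15
add 6: shortest ending here [5, 9, 12, 12, 5, 7, 3, 12, 10, 12, 5, 1, 2, 6, 6] sum 107, len 15
add 9: shortest ending here [9, 12, 12, 5, 7, 3, 12, 10, 12, 5, 1, 2, 6, 6, 9] sum 111, len 15
Shortest qualifying length: 12.

12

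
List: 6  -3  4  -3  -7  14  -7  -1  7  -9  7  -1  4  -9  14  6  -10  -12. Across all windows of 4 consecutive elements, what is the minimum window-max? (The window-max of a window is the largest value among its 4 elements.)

4

Window maxs for each of the 15 positions:
6 -3 4 -3 → max 6
-3 4 -3 -7 → max 4
4 -3 -7 14 → max 14
-3 -7 14 -7 → max 14
-7 14 -7 -1 → max 14
14 -7 -1 7 → max 14
-7 -1 7 -9 → max 7
-1 7 -9 7 → max 7
7 -9 7 -1 → max 7
-9 7 -1 4 → max 7
7 -1 4 -9 → max 7
-1 4 -9 14 → max 14
4 -9 14 6 → max 14
-9 14 6 -10 → max 14
14 6 -10 -12 → max 14
Minimum of these is 4.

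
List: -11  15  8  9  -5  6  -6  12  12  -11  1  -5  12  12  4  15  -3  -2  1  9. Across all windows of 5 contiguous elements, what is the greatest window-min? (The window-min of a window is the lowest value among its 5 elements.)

Each size-5 window and its min:
(-11, 15, 8, 9, -5) → min -11
(15, 8, 9, -5, 6) → min -5
(8, 9, -5, 6, -6) → min -6
(9, -5, 6, -6, 12) → min -6
(-5, 6, -6, 12, 12) → min -6
(6, -6, 12, 12, -11) → min -11
(-6, 12, 12, -11, 1) → min -11
(12, 12, -11, 1, -5) → min -11
(12, -11, 1, -5, 12) → min -11
(-11, 1, -5, 12, 12) → min -11
(1, -5, 12, 12, 4) → min -5
(-5, 12, 12, 4, 15) → min -5
(12, 12, 4, 15, -3) → min -3
(12, 4, 15, -3, -2) → min -3
(4, 15, -3, -2, 1) → min -3
(15, -3, -2, 1, 9) → min -3
Greatest of these is -3.

-3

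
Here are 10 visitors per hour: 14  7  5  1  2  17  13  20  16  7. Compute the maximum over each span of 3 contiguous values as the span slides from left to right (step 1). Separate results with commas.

14, 7, 5, 17, 17, 20, 20, 20

14 7 5 → max 14
7 5 1 → max 7
5 1 2 → max 5
1 2 17 → max 17
2 17 13 → max 17
17 13 20 → max 20
13 20 16 → max 20
20 16 7 → max 20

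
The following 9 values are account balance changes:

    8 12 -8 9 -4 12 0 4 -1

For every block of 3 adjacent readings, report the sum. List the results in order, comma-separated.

8 12 -8 → sum 12
12 -8 9 → sum 13
-8 9 -4 → sum -3
9 -4 12 → sum 17
-4 12 0 → sum 8
12 0 4 → sum 16
0 4 -1 → sum 3

12, 13, -3, 17, 8, 16, 3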